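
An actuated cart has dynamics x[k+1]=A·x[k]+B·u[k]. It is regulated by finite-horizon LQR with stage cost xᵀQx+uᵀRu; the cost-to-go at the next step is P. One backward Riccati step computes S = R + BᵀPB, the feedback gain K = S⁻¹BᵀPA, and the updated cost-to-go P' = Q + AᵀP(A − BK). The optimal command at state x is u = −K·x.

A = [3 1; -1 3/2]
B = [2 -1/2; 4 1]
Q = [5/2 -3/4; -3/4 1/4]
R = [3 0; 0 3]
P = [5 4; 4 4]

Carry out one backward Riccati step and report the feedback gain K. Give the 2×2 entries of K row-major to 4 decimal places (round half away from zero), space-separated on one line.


0.3879 0.4109 -0.4157 -0.0048

BᵀP = [26.0000 24.0000; 1.5000 2.0000]
S = R + BᵀPB = [3 0; 0 3] + [148.0000 11.0000; 11.0000 1.2500] = [151.0000 11.0000; 11.0000 4.2500]
BᵀPA = [54.0000 62.0000; 2.5000 4.5000]
K = S⁻¹·BᵀPA = [0.3879 0.4109; -0.4157 -0.0048]
A−BK = [2.0163 0.1757; -2.1359 -0.1390]
AᵀP(A−BK) = [5.0927 0.8209; 0.8209 0.5430]
P' = Q + AᵀP(A−BK) = [7.5927 0.0709; 0.0709 0.7930]
tr(P') = 8.3856


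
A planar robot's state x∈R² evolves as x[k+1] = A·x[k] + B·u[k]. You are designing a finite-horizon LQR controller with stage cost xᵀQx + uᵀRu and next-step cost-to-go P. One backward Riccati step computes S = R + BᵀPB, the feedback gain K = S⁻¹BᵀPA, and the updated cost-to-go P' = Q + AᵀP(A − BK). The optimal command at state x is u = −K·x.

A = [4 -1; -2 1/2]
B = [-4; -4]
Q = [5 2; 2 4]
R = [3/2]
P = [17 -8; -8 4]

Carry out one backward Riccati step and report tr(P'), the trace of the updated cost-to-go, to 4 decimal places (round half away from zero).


BᵀP = [-36.0000 16.0000]
S = R + BᵀPB = [3/2] + [80.0000] = [81.5000]
BᵀPA = [-176.0000 44.0000]
K = S⁻¹·BᵀPA = [-2.1595 0.5399]
A−BK = [-4.6380 1.1595; -10.6380 2.6595]
AᵀP(A−BK) = [35.9264 -8.9816; -8.9816 2.2454]
P' = Q + AᵀP(A−BK) = [40.9264 -6.9816; -6.9816 6.2454]
tr(P') = 47.1718

47.1718


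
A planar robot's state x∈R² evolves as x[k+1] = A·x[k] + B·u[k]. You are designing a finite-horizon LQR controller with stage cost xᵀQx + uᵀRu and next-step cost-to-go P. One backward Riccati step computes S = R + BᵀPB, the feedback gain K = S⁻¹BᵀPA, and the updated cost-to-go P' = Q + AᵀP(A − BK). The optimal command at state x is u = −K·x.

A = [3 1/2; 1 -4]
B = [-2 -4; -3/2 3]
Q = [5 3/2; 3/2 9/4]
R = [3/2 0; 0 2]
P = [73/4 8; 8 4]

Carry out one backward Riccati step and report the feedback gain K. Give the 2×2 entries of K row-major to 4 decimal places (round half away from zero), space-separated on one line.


-0.9864 0.9606 -0.2952 -0.4888

BᵀP = [-48.5000 -22.0000; -49.0000 -20.0000]
S = R + BᵀPB = [3/2 0; 0 2] + [130.0000 128.0000; 128.0000 136.0000] = [131.5000 128.0000; 128.0000 138.0000]
BᵀPA = [-167.5000 63.7500; -167.0000 55.5000]
K = S⁻¹·BᵀPA = [-0.9864 0.9606; -0.2952 -0.4888]
A−BK = [-0.1537 0.4660; 0.4061 -1.0927]
AᵀP(A−BK) = [1.7259 -1.3573; -1.3573 2.4539]
P' = Q + AᵀP(A−BK) = [6.7259 0.1427; 0.1427 4.7039]
tr(P') = 11.4298


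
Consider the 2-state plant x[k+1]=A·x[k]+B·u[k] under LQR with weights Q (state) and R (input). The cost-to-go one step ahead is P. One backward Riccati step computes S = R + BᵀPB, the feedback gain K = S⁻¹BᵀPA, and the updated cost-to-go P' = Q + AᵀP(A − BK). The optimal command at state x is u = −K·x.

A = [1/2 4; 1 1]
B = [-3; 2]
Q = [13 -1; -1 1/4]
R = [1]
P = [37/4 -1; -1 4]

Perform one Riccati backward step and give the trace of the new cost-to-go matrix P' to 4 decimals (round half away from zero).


BᵀP = [-29.7500 11.0000]
S = R + BᵀPB = [1] + [111.2500] = [112.2500]
BᵀPA = [-3.8750 -108.0000]
K = S⁻¹·BᵀPA = [-0.0345 -0.9621]
A−BK = [0.3964 1.1136; 1.0690 2.9243]
AᵀP(A−BK) = [5.1787 14.2717; 14.2717 40.0891]
P' = Q + AᵀP(A−BK) = [18.1787 13.2717; 13.2717 40.3391]
tr(P') = 58.5178

58.5178


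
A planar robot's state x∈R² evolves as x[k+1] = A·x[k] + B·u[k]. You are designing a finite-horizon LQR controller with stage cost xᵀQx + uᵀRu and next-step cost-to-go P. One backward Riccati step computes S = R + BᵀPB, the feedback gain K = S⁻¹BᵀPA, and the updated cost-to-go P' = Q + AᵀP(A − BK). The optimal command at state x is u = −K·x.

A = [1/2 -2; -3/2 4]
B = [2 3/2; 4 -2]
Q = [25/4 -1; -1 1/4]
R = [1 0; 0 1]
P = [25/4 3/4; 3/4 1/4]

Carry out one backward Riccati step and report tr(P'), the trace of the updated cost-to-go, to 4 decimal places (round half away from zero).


8.4963

BᵀP = [15.5000 2.5000; 7.8750 0.6250]
S = R + BᵀPB = [1 0; 0 1] + [41.0000 18.2500; 18.2500 10.5625] = [42.0000 18.2500; 18.2500 11.5625]
BᵀPA = [4.0000 -21.0000; 3.0000 -13.2500]
K = S⁻¹·BᵀPA = [-0.0557 -0.0066; 0.3474 -1.1356]
A−BK = [0.0903 -0.2835; -0.5823 1.7550]
AᵀP(A−BK) = [0.1807 -0.5670; -0.5670 1.8156]
P' = Q + AᵀP(A−BK) = [6.4307 -1.5670; -1.5670 2.0656]
tr(P') = 8.4963


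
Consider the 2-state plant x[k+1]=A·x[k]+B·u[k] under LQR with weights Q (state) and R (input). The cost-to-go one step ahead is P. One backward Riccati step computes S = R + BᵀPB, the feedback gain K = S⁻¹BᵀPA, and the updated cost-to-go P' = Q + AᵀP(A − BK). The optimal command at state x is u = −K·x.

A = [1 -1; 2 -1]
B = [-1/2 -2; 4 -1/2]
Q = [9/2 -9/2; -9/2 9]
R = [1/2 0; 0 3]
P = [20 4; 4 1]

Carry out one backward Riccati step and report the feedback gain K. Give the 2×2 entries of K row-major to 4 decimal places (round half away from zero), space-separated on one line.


0.4371 -0.2208 -0.5843 0.5220

BᵀP = [6.0000 2.0000; -42.0000 -8.5000]
S = R + BᵀPB = [1/2 0; 0 3] + [5.0000 -13.0000; -13.0000 88.2500] = [5.5000 -13.0000; -13.0000 91.2500]
BᵀPA = [10.0000 -8.0000; -59.0000 50.5000]
K = S⁻¹·BᵀPA = [0.4371 -0.2208; -0.5843 0.5220]
A−BK = [0.0499 -0.0665; -0.0406 0.1442]
AᵀP(A−BK) = [1.1551 -0.9959; -0.9959 0.8742]
P' = Q + AᵀP(A−BK) = [5.6551 -5.4959; -5.4959 9.8742]
tr(P') = 15.5293


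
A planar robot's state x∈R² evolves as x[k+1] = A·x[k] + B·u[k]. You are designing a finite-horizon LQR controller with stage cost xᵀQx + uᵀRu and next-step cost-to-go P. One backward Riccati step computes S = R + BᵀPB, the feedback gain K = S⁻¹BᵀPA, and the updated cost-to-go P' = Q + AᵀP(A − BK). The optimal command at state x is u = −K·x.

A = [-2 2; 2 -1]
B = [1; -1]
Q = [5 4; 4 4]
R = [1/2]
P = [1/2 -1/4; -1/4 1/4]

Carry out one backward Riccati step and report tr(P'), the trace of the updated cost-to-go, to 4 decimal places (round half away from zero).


BᵀP = [0.7500 -0.5000]
S = R + BᵀPB = [1/2] + [1.2500] = [1.7500]
BᵀPA = [-2.5000 2.0000]
K = S⁻¹·BᵀPA = [-1.4286 1.1429]
A−BK = [-0.5714 0.8571; 0.5714 0.1429]
AᵀP(A−BK) = [1.4286 -1.1429; -1.1429 0.9643]
P' = Q + AᵀP(A−BK) = [6.4286 2.8571; 2.8571 4.9643]
tr(P') = 11.3929

11.3929


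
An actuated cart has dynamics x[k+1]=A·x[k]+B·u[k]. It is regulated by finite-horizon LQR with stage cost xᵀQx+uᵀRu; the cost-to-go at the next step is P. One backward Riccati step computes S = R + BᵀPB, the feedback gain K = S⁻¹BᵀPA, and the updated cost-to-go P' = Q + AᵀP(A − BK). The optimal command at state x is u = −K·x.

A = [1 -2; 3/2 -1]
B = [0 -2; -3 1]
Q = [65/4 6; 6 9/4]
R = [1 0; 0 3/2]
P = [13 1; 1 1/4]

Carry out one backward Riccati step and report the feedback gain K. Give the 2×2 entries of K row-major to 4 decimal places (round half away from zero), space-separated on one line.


-0.4487 0.4781 -0.5079 0.9897

BᵀP = [-3.0000 -0.7500; -25.0000 -1.7500]
S = R + BᵀPB = [1 0; 0 3/2] + [2.2500 5.2500; 5.2500 48.2500] = [3.2500 5.2500; 5.2500 49.7500]
BᵀPA = [-4.1250 6.7500; -27.6250 51.7500]
K = S⁻¹·BᵀPA = [-0.4487 0.4781; -0.5079 0.9897]
A−BK = [-0.0158 -0.0205; 0.6617 -0.5555]
AᵀP(A−BK) = [0.6801 -1.0610; -1.0610 1.8034]
P' = Q + AᵀP(A−BK) = [16.9301 4.9390; 4.9390 4.0534]
tr(P') = 20.9835


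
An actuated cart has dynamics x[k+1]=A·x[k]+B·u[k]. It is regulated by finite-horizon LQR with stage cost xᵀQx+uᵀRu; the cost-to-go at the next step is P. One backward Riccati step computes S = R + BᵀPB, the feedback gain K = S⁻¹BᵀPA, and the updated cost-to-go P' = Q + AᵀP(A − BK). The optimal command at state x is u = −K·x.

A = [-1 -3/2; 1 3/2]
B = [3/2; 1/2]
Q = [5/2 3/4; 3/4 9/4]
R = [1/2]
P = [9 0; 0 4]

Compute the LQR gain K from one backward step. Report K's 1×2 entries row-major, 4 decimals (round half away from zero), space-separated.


-0.5287 -0.7931

BᵀP = [13.5000 2.0000]
S = R + BᵀPB = [1/2] + [21.2500] = [21.7500]
BᵀPA = [-11.5000 -17.2500]
K = S⁻¹·BᵀPA = [-0.5287 -0.7931]
A−BK = [-0.2069 -0.3103; 1.2644 1.8966]
AᵀP(A−BK) = [6.9195 10.3793; 10.3793 15.5690]
P' = Q + AᵀP(A−BK) = [9.4195 11.1293; 11.1293 17.8190]
tr(P') = 27.2385


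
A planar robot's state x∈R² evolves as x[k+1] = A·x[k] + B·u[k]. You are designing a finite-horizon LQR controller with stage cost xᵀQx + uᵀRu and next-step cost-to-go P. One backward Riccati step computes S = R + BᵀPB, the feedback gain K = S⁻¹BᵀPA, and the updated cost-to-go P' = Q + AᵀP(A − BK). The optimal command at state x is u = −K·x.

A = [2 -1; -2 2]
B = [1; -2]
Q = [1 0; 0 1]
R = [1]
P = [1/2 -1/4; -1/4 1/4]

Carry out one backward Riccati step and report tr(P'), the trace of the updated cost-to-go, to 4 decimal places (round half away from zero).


BᵀP = [1.0000 -0.7500]
S = R + BᵀPB = [1] + [2.5000] = [3.5000]
BᵀPA = [3.5000 -2.5000]
K = S⁻¹·BᵀPA = [1.0000 -0.7143]
A−BK = [1.0000 -0.2857; 0.0000 0.5714]
AᵀP(A−BK) = [1.5000 -1.0000; -1.0000 0.7143]
P' = Q + AᵀP(A−BK) = [2.5000 -1.0000; -1.0000 1.7143]
tr(P') = 4.2143

4.2143


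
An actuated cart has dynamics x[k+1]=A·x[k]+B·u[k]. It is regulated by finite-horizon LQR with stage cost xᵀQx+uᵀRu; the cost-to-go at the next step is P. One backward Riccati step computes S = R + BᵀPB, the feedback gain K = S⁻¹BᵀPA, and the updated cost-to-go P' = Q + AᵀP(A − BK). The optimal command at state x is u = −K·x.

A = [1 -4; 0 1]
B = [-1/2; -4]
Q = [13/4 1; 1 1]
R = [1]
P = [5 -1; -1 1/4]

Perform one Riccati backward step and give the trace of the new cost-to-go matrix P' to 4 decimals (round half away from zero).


77.7222

BᵀP = [1.5000 -0.5000]
S = R + BᵀPB = [1] + [1.2500] = [2.2500]
BᵀPA = [1.5000 -6.5000]
K = S⁻¹·BᵀPA = [0.6667 -2.8889]
A−BK = [1.3333 -5.4444; 2.6667 -10.5556]
AᵀP(A−BK) = [4.0000 -16.6667; -16.6667 69.4722]
P' = Q + AᵀP(A−BK) = [7.2500 -15.6667; -15.6667 70.4722]
tr(P') = 77.7222


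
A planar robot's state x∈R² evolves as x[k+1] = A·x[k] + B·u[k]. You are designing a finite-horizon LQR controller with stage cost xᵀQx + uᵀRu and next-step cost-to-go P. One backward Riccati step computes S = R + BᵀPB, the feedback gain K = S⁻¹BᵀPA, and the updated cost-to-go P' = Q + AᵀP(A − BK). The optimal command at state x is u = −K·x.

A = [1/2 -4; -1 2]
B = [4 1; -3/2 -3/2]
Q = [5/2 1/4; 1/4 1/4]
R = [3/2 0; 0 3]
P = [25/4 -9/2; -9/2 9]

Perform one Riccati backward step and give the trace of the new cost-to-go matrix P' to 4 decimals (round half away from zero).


5.3665

BᵀP = [31.7500 -31.5000; 13.0000 -18.0000]
S = R + BᵀPB = [3/2 0; 0 3] + [174.2500 79.0000; 79.0000 40.0000] = [175.7500 79.0000; 79.0000 43.0000]
BᵀPA = [47.3750 -190.0000; 24.5000 -88.0000]
K = S⁻¹·BᵀPA = [0.0772 -0.9254; 0.4279 -0.3464]
A−BK = [-0.2368 0.0479; -0.2423 0.0923]
AᵀP(A−BK) = [0.9207 -0.6735; -0.6735 1.6957]
P' = Q + AᵀP(A−BK) = [3.4207 -0.4235; -0.4235 1.9457]
tr(P') = 5.3665


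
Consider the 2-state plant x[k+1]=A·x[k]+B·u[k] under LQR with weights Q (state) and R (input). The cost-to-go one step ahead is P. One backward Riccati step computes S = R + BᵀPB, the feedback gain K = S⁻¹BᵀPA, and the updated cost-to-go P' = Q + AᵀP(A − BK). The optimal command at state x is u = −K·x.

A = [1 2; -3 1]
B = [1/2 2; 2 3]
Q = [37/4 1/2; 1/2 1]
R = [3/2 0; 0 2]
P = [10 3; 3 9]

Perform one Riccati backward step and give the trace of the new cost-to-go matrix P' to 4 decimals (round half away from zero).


BᵀP = [11.0000 19.5000; 29.0000 33.0000]
S = R + BᵀPB = [3/2 0; 0 2] + [44.5000 80.5000; 80.5000 157.0000] = [46.0000 80.5000; 80.5000 159.0000]
BᵀPA = [-47.5000 41.5000; -70.0000 91.0000]
K = S⁻¹·BᵀPA = [-2.2999 -0.8720; 0.7241 1.0138]
A−BK = [0.7016 0.4084; -0.5727 -0.2975]
AᵀP(A−BK) = [14.4468 7.5472; 7.5472 4.9313]
P' = Q + AᵀP(A−BK) = [23.6968 8.0472; 8.0472 5.9313]
tr(P') = 29.6281

29.6281


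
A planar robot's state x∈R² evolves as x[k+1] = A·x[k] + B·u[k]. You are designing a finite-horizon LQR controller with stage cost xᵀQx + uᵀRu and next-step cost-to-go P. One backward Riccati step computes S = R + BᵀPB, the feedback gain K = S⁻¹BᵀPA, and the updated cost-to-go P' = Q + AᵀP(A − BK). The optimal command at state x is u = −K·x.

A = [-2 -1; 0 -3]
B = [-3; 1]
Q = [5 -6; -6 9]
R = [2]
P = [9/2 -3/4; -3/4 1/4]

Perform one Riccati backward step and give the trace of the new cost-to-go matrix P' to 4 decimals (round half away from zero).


BᵀP = [-14.2500 2.5000]
S = R + BᵀPB = [2] + [45.2500] = [47.2500]
BᵀPA = [28.5000 6.7500]
K = S⁻¹·BᵀPA = [0.6032 0.1429]
A−BK = [-0.1905 -0.5714; -0.6032 -3.1429]
AᵀP(A−BK) = [0.8095 0.4286; 0.4286 1.2857]
P' = Q + AᵀP(A−BK) = [5.8095 -5.5714; -5.5714 10.2857]
tr(P') = 16.0952

16.0952


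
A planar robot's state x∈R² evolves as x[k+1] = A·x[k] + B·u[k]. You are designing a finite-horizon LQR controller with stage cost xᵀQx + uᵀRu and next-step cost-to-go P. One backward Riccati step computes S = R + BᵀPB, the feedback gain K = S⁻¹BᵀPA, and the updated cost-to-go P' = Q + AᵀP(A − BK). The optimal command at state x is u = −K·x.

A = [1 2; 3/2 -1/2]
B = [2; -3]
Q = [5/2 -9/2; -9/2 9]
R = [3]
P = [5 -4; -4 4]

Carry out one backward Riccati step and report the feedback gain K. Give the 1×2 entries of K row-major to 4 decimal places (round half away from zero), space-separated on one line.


-0.0748 0.5047

BᵀP = [22.0000 -20.0000]
S = R + BᵀPB = [3] + [104.0000] = [107.0000]
BᵀPA = [-8.0000 54.0000]
K = S⁻¹·BᵀPA = [-0.0748 0.5047]
A−BK = [1.1495 0.9907; 1.2757 1.0140]
AᵀP(A−BK) = [1.4019 1.0374; 1.0374 1.7477]
P' = Q + AᵀP(A−BK) = [3.9019 -3.4626; -3.4626 10.7477]
tr(P') = 14.6495


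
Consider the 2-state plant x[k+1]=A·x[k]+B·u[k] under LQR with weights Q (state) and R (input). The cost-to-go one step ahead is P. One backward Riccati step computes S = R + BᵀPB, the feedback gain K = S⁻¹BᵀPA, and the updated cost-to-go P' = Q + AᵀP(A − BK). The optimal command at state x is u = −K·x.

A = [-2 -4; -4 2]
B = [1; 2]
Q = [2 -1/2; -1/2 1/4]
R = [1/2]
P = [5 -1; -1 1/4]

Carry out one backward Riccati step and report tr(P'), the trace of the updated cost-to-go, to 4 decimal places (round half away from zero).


33.2500

BᵀP = [3.0000 -0.5000]
S = R + BᵀPB = [1/2] + [2.0000] = [2.5000]
BᵀPA = [-4.0000 -13.0000]
K = S⁻¹·BᵀPA = [-1.6000 -5.2000]
A−BK = [-0.4000 1.2000; -0.8000 12.4000]
AᵀP(A−BK) = [1.6000 5.2000; 5.2000 29.4000]
P' = Q + AᵀP(A−BK) = [3.6000 4.7000; 4.7000 29.6500]
tr(P') = 33.2500


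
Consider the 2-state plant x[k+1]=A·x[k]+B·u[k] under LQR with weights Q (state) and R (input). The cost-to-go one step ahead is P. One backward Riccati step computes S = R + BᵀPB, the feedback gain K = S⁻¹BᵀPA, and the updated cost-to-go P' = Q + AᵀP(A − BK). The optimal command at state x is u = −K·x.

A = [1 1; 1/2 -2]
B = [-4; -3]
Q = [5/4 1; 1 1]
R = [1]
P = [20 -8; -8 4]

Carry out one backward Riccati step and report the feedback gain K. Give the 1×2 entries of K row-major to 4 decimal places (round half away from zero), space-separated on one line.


BᵀP = [-56.0000 20.0000]
S = R + BᵀPB = [1] + [164.0000] = [165.0000]
BᵀPA = [-46.0000 -96.0000]
K = S⁻¹·BᵀPA = [-0.2788 -0.5818]
A−BK = [-0.1152 -1.3273; -0.3364 -3.7455]
AᵀP(A−BK) = [0.1758 1.2364; 1.2364 12.1455]
P' = Q + AᵀP(A−BK) = [1.4258 2.2364; 2.2364 13.1455]
tr(P') = 14.5712

-0.2788 -0.5818


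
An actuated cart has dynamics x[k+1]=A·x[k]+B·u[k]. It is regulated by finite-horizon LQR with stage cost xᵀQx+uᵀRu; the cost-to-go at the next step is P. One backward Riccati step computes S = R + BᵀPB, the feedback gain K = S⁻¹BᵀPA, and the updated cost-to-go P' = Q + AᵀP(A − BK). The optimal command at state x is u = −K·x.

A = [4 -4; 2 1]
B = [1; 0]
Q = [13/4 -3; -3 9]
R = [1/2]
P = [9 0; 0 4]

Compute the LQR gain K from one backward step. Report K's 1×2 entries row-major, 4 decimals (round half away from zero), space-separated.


BᵀP = [9.0000 0.0000]
S = R + BᵀPB = [1/2] + [9.0000] = [9.5000]
BᵀPA = [36.0000 -36.0000]
K = S⁻¹·BᵀPA = [3.7895 -3.7895]
A−BK = [0.2105 -0.2105; 2.0000 1.0000]
AᵀP(A−BK) = [23.5789 0.4211; 0.4211 11.5789]
P' = Q + AᵀP(A−BK) = [26.8289 -2.5789; -2.5789 20.5789]
tr(P') = 47.4079

3.7895 -3.7895


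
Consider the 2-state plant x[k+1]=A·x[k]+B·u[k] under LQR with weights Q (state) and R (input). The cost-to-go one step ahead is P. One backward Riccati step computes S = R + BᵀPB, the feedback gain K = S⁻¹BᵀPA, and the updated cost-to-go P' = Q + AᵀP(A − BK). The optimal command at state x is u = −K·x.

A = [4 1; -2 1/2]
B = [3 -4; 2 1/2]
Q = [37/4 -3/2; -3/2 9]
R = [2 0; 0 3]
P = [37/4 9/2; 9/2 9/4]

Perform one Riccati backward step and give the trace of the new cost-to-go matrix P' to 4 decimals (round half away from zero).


BᵀP = [36.7500 18.0000; -34.7500 -16.8750]
S = R + BᵀPB = [2 0; 0 3] + [146.2500 -138.0000; -138.0000 130.5625] = [148.2500 -138.0000; -138.0000 133.5625]
BᵀPA = [111.0000 45.7500; -105.2500 -43.1875]
K = S⁻¹·BᵀPA = [0.3977 0.1991; -0.3771 -0.1177]
A−BK = [1.2985 -0.0679; -2.6069 0.1607]
AᵀP(A−BK) = [1.1647 0.2689; 0.2689 0.1233]
P' = Q + AᵀP(A−BK) = [10.4147 -1.2311; -1.2311 9.1233]
tr(P') = 19.5380

19.5380


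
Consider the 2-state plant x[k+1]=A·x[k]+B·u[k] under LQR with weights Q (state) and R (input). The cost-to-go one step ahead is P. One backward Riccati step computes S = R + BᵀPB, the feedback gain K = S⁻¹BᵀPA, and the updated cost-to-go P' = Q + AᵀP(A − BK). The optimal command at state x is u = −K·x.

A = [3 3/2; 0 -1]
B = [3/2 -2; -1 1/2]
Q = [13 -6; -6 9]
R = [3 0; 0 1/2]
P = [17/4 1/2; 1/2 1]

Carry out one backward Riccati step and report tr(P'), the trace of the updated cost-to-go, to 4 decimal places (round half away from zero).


BᵀP = [5.8750 -0.2500; -8.2500 -0.5000]
S = R + BᵀPB = [3 0; 0 1/2] + [9.0625 -11.8750; -11.8750 16.2500] = [12.0625 -11.8750; -11.8750 16.7500]
BᵀPA = [17.6250 9.0625; -24.7500 -11.8750]
K = S⁻¹·BᵀPA = [0.0215 0.1767; -1.4624 -0.5837]
A−BK = [0.0430 0.0676; 0.7527 -0.5315]
AᵀP(A−BK) = [1.6774 0.0645; 0.0645 0.5300]
P' = Q + AᵀP(A−BK) = [14.6774 -5.9355; -5.9355 9.5300]
tr(P') = 24.2074

24.2074


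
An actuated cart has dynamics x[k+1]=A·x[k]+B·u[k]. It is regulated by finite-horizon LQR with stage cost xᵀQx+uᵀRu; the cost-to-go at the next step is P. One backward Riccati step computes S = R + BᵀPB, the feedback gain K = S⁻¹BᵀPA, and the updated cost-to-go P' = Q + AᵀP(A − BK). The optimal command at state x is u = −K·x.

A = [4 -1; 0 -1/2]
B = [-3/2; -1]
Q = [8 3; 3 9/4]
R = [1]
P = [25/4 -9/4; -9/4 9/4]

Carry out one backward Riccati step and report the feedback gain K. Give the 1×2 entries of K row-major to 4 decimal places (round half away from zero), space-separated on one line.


BᵀP = [-7.1250 1.1250]
S = R + BᵀPB = [1] + [9.5625] = [10.5625]
BᵀPA = [-28.5000 6.5625]
K = S⁻¹·BᵀPA = [-2.6982 0.6213]
A−BK = [-0.0473 -0.0680; -2.6982 0.1213]
AᵀP(A−BK) = [23.1006 -2.7929; -2.7929 0.4852]
P' = Q + AᵀP(A−BK) = [31.1006 0.2071; 0.2071 2.7352]
tr(P') = 33.8358

-2.6982 0.6213


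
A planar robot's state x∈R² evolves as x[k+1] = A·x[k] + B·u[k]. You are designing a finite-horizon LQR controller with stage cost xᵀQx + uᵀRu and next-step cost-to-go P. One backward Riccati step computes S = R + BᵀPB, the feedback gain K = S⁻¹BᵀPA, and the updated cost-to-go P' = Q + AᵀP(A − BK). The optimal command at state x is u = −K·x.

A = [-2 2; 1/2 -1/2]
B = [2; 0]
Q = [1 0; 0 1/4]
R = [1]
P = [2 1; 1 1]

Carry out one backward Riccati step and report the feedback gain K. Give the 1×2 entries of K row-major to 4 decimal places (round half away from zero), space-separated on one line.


BᵀP = [4.0000 2.0000]
S = R + BᵀPB = [1] + [8.0000] = [9.0000]
BᵀPA = [-7.0000 7.0000]
K = S⁻¹·BᵀPA = [-0.7778 0.7778]
A−BK = [-0.4444 0.4444; 0.5000 -0.5000]
AᵀP(A−BK) = [0.8056 -0.8056; -0.8056 0.8056]
P' = Q + AᵀP(A−BK) = [1.8056 -0.8056; -0.8056 1.0556]
tr(P') = 2.8611

-0.7778 0.7778


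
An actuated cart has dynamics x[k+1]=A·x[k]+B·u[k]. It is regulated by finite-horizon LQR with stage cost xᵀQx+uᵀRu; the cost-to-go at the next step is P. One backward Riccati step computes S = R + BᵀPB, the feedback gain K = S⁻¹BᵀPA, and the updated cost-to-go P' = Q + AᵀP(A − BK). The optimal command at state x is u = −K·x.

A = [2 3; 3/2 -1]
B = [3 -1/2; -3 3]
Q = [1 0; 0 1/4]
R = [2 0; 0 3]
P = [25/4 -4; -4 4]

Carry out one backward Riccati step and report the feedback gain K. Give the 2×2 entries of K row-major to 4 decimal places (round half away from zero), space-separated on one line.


BᵀP = [30.7500 -24.0000; -15.1250 14.0000]
S = R + BᵀPB = [2 0; 0 3] + [164.2500 -87.3750; -87.3750 49.5625] = [166.2500 -87.3750; -87.3750 52.5625]
BᵀPA = [25.5000 116.2500; -9.2500 -59.3750]
K = S⁻¹·BᵀPA = [0.4819 0.8355; 0.6252 0.2593]
A−BK = [0.8667 0.6231; 1.0704 0.7287]
AᵀP(A−BK) = [3.4932 2.5928; 2.5928 2.5160]
P' = Q + AᵀP(A−BK) = [4.4932 2.5928; 2.5928 2.7660]
tr(P') = 7.2592

0.4819 0.8355 0.6252 0.2593


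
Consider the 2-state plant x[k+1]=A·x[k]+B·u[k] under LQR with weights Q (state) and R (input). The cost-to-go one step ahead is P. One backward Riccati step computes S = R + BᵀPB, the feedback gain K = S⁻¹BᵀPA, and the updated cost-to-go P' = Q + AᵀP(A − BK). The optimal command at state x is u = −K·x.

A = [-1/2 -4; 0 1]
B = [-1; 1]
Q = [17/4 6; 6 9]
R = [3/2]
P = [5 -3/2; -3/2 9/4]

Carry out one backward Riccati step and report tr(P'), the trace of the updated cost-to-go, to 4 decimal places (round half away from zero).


BᵀP = [-6.5000 3.7500]
S = R + BᵀPB = [3/2] + [10.2500] = [11.7500]
BᵀPA = [3.2500 29.7500]
K = S⁻¹·BᵀPA = [0.2766 2.5319]
A−BK = [-0.2234 -1.4681; -0.2766 -1.5319]
AᵀP(A−BK) = [0.3511 2.5213; 2.5213 18.9255]
P' = Q + AᵀP(A−BK) = [4.6011 8.5213; 8.5213 27.9255]
tr(P') = 32.5266

32.5266


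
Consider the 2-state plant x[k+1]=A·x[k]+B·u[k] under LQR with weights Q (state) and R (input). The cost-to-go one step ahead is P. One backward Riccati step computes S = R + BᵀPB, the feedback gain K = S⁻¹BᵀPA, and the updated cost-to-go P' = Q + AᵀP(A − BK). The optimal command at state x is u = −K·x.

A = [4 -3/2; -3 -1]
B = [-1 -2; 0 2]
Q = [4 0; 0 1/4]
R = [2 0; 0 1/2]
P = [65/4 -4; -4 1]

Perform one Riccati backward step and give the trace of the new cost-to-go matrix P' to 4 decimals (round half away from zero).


BᵀP = [-16.2500 4.0000; -40.5000 10.0000]
S = R + BᵀPB = [2 0; 0 1/2] + [16.2500 40.5000; 40.5000 101.0000] = [18.2500 40.5000; 40.5000 101.5000]
BᵀPA = [-77.0000 20.3750; -192.0000 50.7500]
K = S⁻¹·BᵀPA = [-0.1862 0.0598; -1.8173 0.4761]
A−BK = [0.1791 -0.4879; 0.6346 -1.9523]
AᵀP(A−BK) = [1.7354 -0.4767; -0.4767 0.1800]
P' = Q + AᵀP(A−BK) = [5.7354 -0.4767; -0.4767 0.4300]
tr(P') = 6.1654

6.1654


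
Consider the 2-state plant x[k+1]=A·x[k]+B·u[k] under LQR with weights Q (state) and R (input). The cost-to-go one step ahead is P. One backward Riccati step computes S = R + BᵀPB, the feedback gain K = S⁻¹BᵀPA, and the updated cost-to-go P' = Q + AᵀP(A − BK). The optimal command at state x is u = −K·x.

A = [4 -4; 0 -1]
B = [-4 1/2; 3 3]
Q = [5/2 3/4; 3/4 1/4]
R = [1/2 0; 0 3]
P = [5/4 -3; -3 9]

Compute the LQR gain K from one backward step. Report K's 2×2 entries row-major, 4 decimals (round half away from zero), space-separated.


BᵀP = [-14.0000 39.0000; -8.3750 25.5000]
S = R + BᵀPB = [1/2 0; 0 3] + [173.0000 110.0000; 110.0000 72.3125] = [173.5000 110.0000; 110.0000 75.3125]
BᵀPA = [-56.0000 17.0000; -33.5000 8.0000]
K = S⁻¹·BᵀPA = [-0.5508 0.4141; 0.3597 -0.4986]
A−BK = [1.6168 -2.0943; 0.5733 -0.7465]
AᵀP(A−BK) = [1.2041 -1.5136; -1.5136 1.9492]
P' = Q + AᵀP(A−BK) = [3.7041 -0.7636; -0.7636 2.1992]
tr(P') = 5.9032

-0.5508 0.4141 0.3597 -0.4986


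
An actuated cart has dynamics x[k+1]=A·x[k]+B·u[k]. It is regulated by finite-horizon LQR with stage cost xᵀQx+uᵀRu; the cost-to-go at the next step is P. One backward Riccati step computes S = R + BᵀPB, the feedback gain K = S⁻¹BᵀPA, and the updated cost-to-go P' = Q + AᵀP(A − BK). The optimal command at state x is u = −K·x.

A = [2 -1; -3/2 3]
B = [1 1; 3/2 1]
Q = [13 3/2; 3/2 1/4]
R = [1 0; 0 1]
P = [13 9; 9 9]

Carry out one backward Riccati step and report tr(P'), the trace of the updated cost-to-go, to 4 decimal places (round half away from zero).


36.2273

BᵀP = [26.5000 22.5000; 22.0000 18.0000]
S = R + BᵀPB = [1 0; 0 1] + [60.2500 49.0000; 49.0000 40.0000] = [61.2500 49.0000; 49.0000 41.0000]
BᵀPA = [19.2500 41.0000; 17.0000 32.0000]
K = S⁻¹·BᵀPA = [-0.3968 1.0249; 0.8889 -0.4444]
A−BK = [1.5079 -1.5805; -1.7937 1.9070]
AᵀP(A−BK) = [10.7778 -11.1746; -11.1746 12.1995]
P' = Q + AᵀP(A−BK) = [23.7778 -9.6746; -9.6746 12.4495]
tr(P') = 36.2273


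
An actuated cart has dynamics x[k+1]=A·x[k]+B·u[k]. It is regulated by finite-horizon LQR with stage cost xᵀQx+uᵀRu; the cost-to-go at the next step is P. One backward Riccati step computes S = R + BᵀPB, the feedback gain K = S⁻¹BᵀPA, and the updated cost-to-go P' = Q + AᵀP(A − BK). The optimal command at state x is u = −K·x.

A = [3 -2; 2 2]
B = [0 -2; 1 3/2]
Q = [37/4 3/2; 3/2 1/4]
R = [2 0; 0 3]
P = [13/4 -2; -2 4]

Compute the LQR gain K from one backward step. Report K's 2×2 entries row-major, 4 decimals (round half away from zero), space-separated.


BᵀP = [-2.0000 4.0000; -9.5000 10.0000]
S = R + BᵀPB = [2 0; 0 3] + [4.0000 10.0000; 10.0000 34.0000] = [6.0000 10.0000; 10.0000 37.0000]
BᵀPA = [2.0000 12.0000; -8.5000 39.0000]
K = S⁻¹·BᵀPA = [1.3033 0.4426; -0.5820 0.9344]
A−BK = [1.8361 -0.1311; 1.5697 0.1557]
AᵀP(A−BK) = [13.6967 -0.4426; -0.4426 3.2459]
P' = Q + AᵀP(A−BK) = [22.9467 1.0574; 1.0574 3.4959]
tr(P') = 26.4426

1.3033 0.4426 -0.5820 0.9344


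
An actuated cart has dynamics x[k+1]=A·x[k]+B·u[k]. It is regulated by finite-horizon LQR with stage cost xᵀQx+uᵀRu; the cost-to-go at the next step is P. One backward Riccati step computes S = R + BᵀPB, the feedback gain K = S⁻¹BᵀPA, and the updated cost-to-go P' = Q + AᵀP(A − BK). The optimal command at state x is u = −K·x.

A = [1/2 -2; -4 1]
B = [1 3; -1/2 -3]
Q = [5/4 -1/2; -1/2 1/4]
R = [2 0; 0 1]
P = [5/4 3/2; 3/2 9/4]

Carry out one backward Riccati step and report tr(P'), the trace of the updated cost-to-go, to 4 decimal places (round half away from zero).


BᵀP = [0.5000 0.3750; -0.7500 -2.2500]
S = R + BᵀPB = [2 0; 0 1] + [0.3125 0.3750; 0.3750 4.5000] = [2.3125 0.3750; 0.3750 5.5000]
BᵀPA = [-1.2500 -0.6250; 8.6250 -0.7500]
K = S⁻¹·BᵀPA = [-0.8037 -0.2509; 1.6230 -0.1193]
A−BK = [-3.5652 -1.3913; 0.4671 0.5168]
AᵀP(A−BK) = [15.3096 3.2149; 3.2149 1.0037]
P' = Q + AᵀP(A−BK) = [16.5596 2.7149; 2.7149 1.2537]
tr(P') = 17.8134

17.8134


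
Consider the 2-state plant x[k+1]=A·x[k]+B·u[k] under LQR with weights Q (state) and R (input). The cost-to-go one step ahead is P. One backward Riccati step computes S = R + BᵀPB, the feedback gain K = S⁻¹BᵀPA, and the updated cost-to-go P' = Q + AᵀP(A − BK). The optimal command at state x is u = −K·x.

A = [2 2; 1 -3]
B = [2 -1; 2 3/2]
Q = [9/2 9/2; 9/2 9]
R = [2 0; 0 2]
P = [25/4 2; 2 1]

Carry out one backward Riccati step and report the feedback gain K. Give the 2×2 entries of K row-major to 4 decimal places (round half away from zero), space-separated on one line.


0.7923 0.1932 -0.2351 -0.7890

BᵀP = [16.5000 6.0000; -3.2500 -0.5000]
S = R + BᵀPB = [2 0; 0 2] + [45.0000 -7.5000; -7.5000 2.5000] = [47.0000 -7.5000; -7.5000 4.5000]
BᵀPA = [39.0000 15.0000; -7.0000 -5.0000]
K = S⁻¹·BᵀPA = [0.7923 0.1932; -0.2351 -0.7890]
A−BK = [0.1804 0.8245; -0.2319 -2.2029]
AᵀP(A−BK) = [1.4557 0.9404; 0.9404 3.1562]
P' = Q + AᵀP(A−BK) = [5.9557 5.4404; 5.4404 12.1562]
tr(P') = 18.1119


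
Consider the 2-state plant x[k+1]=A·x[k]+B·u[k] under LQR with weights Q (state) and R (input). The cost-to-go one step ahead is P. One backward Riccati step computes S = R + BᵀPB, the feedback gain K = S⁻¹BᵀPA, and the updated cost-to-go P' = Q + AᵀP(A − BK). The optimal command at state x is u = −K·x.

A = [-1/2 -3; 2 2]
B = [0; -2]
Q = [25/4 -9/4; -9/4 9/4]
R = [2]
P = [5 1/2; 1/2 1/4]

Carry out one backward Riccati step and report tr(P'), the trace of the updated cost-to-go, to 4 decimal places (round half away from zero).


48.3333

BᵀP = [-1.0000 -0.5000]
S = R + BᵀPB = [2] + [1.0000] = [3.0000]
BᵀPA = [-0.5000 2.0000]
K = S⁻¹·BᵀPA = [-0.1667 0.6667]
A−BK = [-0.5000 -3.0000; 1.6667 3.3333]
AᵀP(A−BK) = [1.1667 5.3333; 5.3333 38.6667]
P' = Q + AᵀP(A−BK) = [7.4167 3.0833; 3.0833 40.9167]
tr(P') = 48.3333


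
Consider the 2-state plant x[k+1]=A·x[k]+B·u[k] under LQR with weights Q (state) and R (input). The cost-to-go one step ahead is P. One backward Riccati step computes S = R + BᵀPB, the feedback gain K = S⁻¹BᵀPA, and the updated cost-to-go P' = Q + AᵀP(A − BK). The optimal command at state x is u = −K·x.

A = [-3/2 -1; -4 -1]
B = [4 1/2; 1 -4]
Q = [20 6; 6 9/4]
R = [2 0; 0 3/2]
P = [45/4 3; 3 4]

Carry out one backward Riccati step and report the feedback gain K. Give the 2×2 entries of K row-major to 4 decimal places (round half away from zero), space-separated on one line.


BᵀP = [48.0000 16.0000; -6.3750 -14.5000]
S = R + BᵀPB = [2 0; 0 3/2] + [208.0000 -40.0000; -40.0000 54.8125] = [210.0000 -40.0000; -40.0000 56.3125]
BᵀPA = [-136.0000 -64.0000; 67.5625 20.8750]
K = S⁻¹·BᵀPA = [-0.4847 -0.2708; 0.8555 0.1784]
A−BK = [0.0109 -0.0060; -0.0933 -0.0158]
AᵀP(A−BK) = [1.5977 0.4977; 0.4977 0.1963]
P' = Q + AᵀP(A−BK) = [21.5977 6.4977; 6.4977 2.4463]
tr(P') = 24.0440

-0.4847 -0.2708 0.8555 0.1784


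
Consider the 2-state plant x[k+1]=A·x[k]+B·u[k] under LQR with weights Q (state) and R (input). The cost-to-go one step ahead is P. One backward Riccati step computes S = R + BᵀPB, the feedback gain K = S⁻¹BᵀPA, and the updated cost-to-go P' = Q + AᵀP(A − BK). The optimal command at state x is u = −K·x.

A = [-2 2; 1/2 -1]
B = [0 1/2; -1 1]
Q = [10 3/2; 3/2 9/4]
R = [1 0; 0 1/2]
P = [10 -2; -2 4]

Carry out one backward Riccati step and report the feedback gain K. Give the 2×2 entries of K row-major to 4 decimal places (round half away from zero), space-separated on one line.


-2.7188 3.0625 -2.5313 2.4375

BᵀP = [2.0000 -4.0000; 3.0000 3.0000]
S = R + BᵀPB = [1 0; 0 1/2] + [4.0000 -3.0000; -3.0000 4.5000] = [5.0000 -3.0000; -3.0000 5.0000]
BᵀPA = [-6.0000 8.0000; -4.5000 3.0000]
K = S⁻¹·BᵀPA = [-2.7188 3.0625; -2.5313 2.4375]
A−BK = [-0.7344 0.7813; 0.3125 -0.3750]
AᵀP(A−BK) = [17.2969 -18.6563; -18.6563 20.1875]
P' = Q + AᵀP(A−BK) = [27.2969 -17.1563; -17.1563 22.4375]
tr(P') = 49.7344


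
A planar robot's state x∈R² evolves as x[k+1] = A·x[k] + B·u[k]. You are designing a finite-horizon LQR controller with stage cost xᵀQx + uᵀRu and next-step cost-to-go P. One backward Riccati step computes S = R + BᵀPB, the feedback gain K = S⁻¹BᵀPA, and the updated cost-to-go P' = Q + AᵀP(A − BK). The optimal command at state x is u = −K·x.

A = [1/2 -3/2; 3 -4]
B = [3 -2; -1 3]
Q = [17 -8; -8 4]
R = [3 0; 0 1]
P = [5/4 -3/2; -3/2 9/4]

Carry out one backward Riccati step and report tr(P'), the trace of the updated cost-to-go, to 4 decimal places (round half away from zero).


24.4051

BᵀP = [5.2500 -6.7500; -7.0000 9.7500]
S = R + BᵀPB = [3 0; 0 1] + [22.5000 -30.7500; -30.7500 43.2500] = [25.5000 -30.7500; -30.7500 44.2500]
BᵀPA = [-17.6250 19.1250; 25.7500 -28.5000]
K = S⁻¹·BᵀPA = [0.0651 -0.1646; 0.6272 -0.7585]
A−BK = [1.5590 -2.5231; 1.1836 -1.8892]
AᵀP(A−BK) = [1.0605 -1.5585; -1.5585 2.3446]
P' = Q + AᵀP(A−BK) = [18.0605 -9.5585; -9.5585 6.3446]
tr(P') = 24.4051


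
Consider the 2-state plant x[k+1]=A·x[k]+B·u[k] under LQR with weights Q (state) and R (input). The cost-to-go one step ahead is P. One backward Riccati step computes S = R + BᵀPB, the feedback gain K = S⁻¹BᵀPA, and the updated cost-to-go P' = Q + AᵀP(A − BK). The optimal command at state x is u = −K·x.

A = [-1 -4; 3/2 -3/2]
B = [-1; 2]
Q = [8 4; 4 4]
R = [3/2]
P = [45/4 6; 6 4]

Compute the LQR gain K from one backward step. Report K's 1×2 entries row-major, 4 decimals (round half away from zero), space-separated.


BᵀP = [0.7500 2.0000]
S = R + BᵀPB = [3/2] + [3.2500] = [4.7500]
BᵀPA = [2.2500 -6.0000]
K = S⁻¹·BᵀPA = [0.4737 -1.2632]
A−BK = [-0.5263 -5.2632; 0.5526 1.0263]
AᵀP(A−BK) = [1.1842 11.8421; 11.8421 253.4211]
P' = Q + AᵀP(A−BK) = [9.1842 15.8421; 15.8421 257.4211]
tr(P') = 266.6053

0.4737 -1.2632


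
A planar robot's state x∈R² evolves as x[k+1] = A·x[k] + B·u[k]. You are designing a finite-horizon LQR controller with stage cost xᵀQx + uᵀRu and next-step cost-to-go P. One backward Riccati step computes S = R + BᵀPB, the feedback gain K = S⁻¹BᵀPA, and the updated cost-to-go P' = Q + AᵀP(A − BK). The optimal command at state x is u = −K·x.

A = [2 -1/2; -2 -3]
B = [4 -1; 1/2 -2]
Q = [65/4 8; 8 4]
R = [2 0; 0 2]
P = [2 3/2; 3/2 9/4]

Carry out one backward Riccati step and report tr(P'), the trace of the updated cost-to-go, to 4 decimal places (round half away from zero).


BᵀP = [8.7500 7.1250; -5.0000 -6.0000]
S = R + BᵀPB = [2 0; 0 2] + [38.5625 -23.0000; -23.0000 17.0000] = [40.5625 -23.0000; -23.0000 19.0000]
BᵀPA = [3.2500 -25.7500; 2.0000 20.5000]
K = S⁻¹·BᵀPA = [0.4458 -0.0734; 0.6449 0.9900]
A−BK = [0.8616 0.7838; -0.9330 -0.9832]
AᵀP(A−BK) = [2.2612 2.2586; 2.2586 3.0630]
P' = Q + AᵀP(A−BK) = [18.5112 10.2586; 10.2586 7.0630]
tr(P') = 25.5742

25.5742


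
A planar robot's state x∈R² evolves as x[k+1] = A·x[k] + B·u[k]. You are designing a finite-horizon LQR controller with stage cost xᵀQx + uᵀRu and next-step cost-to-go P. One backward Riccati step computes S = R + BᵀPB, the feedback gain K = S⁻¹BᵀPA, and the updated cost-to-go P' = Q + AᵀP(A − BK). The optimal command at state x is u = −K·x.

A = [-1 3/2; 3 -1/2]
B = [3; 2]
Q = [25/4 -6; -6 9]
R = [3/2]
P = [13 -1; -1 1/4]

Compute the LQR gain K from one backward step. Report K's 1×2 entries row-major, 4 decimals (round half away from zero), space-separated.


BᵀP = [37.0000 -2.5000]
S = R + BᵀPB = [3/2] + [106.0000] = [107.5000]
BᵀPA = [-44.5000 56.7500]
K = S⁻¹·BᵀPA = [-0.4140 0.5279]
A−BK = [0.2419 -0.0837; 3.8279 -1.5558]
AᵀP(A−BK) = [2.8291 -1.3831; -1.3831 0.8538]
P' = Q + AᵀP(A−BK) = [9.0791 -7.3831; -7.3831 9.8538]
tr(P') = 18.9328

-0.4140 0.5279


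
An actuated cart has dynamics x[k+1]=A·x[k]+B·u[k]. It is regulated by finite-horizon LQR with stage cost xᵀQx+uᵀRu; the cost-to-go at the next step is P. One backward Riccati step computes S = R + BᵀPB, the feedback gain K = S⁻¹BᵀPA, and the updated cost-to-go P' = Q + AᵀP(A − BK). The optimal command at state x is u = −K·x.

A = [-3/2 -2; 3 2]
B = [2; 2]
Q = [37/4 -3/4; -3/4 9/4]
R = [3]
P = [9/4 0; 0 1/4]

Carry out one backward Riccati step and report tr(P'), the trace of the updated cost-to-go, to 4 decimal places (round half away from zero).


BᵀP = [4.5000 0.5000]
S = R + BᵀPB = [3] + [10.0000] = [13.0000]
BᵀPA = [-5.2500 -8.0000]
K = S⁻¹·BᵀPA = [-0.4038 -0.6154]
A−BK = [-0.6923 -0.7692; 3.8077 3.2308]
AᵀP(A−BK) = [5.1923 5.0192; 5.0192 5.0769]
P' = Q + AᵀP(A−BK) = [14.4423 4.2692; 4.2692 7.3269]
tr(P') = 21.7692

21.7692


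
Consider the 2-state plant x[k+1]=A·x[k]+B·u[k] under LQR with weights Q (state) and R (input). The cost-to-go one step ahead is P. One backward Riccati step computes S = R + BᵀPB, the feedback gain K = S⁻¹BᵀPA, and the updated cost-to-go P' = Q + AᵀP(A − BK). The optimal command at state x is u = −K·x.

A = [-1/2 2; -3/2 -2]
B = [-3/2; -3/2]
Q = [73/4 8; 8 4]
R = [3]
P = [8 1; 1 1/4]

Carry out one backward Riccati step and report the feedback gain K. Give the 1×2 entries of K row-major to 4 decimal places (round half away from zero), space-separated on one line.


BᵀP = [-13.5000 -1.8750]
S = R + BᵀPB = [3] + [23.0625] = [26.0625]
BᵀPA = [9.5625 -23.2500]
K = S⁻¹·BᵀPA = [0.3669 -0.8921]
A−BK = [0.0504 0.6619; -0.9496 -3.3381]
AᵀP(A−BK) = [0.5540 -0.7194; -0.7194 4.2590]
P' = Q + AᵀP(A−BK) = [18.8040 7.2806; 7.2806 8.2590]
tr(P') = 27.0629

0.3669 -0.8921


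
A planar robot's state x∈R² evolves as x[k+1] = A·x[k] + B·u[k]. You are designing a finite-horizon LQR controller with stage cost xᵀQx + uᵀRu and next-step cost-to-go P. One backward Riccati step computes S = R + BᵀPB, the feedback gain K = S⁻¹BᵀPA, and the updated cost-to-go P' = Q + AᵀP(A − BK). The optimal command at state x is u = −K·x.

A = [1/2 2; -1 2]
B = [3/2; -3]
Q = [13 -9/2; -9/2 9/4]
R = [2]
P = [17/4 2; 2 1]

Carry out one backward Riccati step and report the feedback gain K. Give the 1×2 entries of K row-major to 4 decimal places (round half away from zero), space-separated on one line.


BᵀP = [0.3750 0.0000]
S = R + BᵀPB = [2] + [0.5625] = [2.5625]
BᵀPA = [0.1875 0.7500]
K = S⁻¹·BᵀPA = [0.0732 0.2927]
A−BK = [0.3902 1.5610; -0.7805 2.8780]
AᵀP(A−BK) = [0.0488 0.1951; 0.1951 36.7805]
P' = Q + AᵀP(A−BK) = [13.0488 -4.3049; -4.3049 39.0305]
tr(P') = 52.0793

0.0732 0.2927


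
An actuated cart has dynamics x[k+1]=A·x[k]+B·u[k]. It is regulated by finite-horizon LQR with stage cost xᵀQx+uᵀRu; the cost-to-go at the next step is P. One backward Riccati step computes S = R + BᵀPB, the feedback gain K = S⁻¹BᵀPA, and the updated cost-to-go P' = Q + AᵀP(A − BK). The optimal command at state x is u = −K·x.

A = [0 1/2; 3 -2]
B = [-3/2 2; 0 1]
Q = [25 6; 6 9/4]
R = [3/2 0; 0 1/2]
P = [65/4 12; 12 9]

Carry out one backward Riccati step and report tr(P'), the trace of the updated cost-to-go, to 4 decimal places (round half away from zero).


28.6771

BᵀP = [-24.3750 -18.0000; 44.5000 33.0000]
S = R + BᵀPB = [3/2 0; 0 1/2] + [36.5625 -66.7500; -66.7500 122.0000] = [38.0625 -66.7500; -66.7500 122.5000]
BᵀPA = [-54.0000 23.8125; 99.0000 -43.7500]
K = S⁻¹·BᵀPA = [-0.0326 -0.0158; 0.7904 -0.3658]
A−BK = [-1.6297 1.2078; 2.2096 -1.6342]
AᵀP(A−BK) = [0.9900 -0.6437; -0.6437 0.4371]
P' = Q + AᵀP(A−BK) = [25.9900 5.3563; 5.3563 2.6871]
tr(P') = 28.6771


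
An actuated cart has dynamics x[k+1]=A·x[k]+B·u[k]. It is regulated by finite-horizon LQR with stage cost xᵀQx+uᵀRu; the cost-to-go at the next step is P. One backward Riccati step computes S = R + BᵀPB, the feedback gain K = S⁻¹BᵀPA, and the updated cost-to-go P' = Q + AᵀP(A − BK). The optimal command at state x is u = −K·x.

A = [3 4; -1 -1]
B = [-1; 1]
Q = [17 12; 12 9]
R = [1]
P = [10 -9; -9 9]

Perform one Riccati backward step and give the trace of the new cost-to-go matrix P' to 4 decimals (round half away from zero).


BᵀP = [-19.0000 18.0000]
S = R + BᵀPB = [1] + [37.0000] = [38.0000]
BᵀPA = [-75.0000 -94.0000]
K = S⁻¹·BᵀPA = [-1.9737 -2.4737]
A−BK = [1.0263 1.5263; 0.9737 1.4737]
AᵀP(A−BK) = [4.9737 6.4737; 6.4737 8.4737]
P' = Q + AᵀP(A−BK) = [21.9737 18.4737; 18.4737 17.4737]
tr(P') = 39.4474

39.4474
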